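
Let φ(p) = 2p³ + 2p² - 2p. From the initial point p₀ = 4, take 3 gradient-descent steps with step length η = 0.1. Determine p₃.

φ′(p) = 6p² + 4p - 2
Step 1: φ′(4) = 110; p₁ = 4 − 0.1·110 = -7
Step 2: φ′(-7) = 264; p₂ = -7 − 0.1·264 = -33.4
Step 3: φ′(-33.4) = 6557.76; p₃ = -33.4 − 0.1·6557.76 = -689.176

-689.176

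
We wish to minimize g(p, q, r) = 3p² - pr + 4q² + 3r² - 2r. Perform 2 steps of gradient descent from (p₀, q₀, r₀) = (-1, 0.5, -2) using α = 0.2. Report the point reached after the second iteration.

∇g = (6p - r, 8q, -p + 6r - 2)
(p₁, q₁, r₁) = (-1, 0.5, -2) − 0.2·(-4, 4, -13) = (-0.2, -0.3, 0.6)
(p₂, q₂, r₂) = (-0.2, -0.3, 0.6) − 0.2·(-1.8, -2.4, 1.8) = (0.16, 0.18, 0.24)

(0.16, 0.18, 0.24)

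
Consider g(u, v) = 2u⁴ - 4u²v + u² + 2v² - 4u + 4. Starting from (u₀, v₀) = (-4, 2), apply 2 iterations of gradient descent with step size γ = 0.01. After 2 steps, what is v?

2.472

∇g = (8u³ - 8uv + 2u - 4, -4u² + 4v)
(u₁, v₁) = (-4, 2) − 0.01·(-460, -56) = (0.6, 2.56)
(u₂, v₂) = (0.6, 2.56) − 0.01·(-13.36, 8.8) = (0.7336, 2.472)
v = 2.472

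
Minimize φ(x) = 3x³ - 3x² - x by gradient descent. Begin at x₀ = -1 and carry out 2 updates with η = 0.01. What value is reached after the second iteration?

-1.315364

φ′(x) = 9x² - 6x - 1
x₁ = -1 − 0.01·14 = -1.14
x₂ = -1.14 − 0.01·17.5364 = -1.315364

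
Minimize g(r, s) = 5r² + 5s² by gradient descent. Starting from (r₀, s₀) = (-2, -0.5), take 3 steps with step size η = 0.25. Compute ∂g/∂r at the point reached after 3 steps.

67.5

∇g = (10r, 10s)
Step 1: at (-2, -0.5), ∇g = (-20, -5) → (-2, -0.5) − 0.25·(-20, -5) = (3, 0.75)
Step 2: at (3, 0.75), ∇g = (30, 7.5) → (3, 0.75) − 0.25·(30, 7.5) = (-4.5, -1.125)
Step 3: at (-4.5, -1.125), ∇g = (-45, -11.25) → (-4.5, -1.125) − 0.25·(-45, -11.25) = (6.75, 1.6875)
∂g/∂r at (6.75, 1.6875) = 67.5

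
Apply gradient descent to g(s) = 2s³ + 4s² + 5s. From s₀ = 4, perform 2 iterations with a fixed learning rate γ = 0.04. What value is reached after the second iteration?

-1.515776

g′(s) = 6s² + 8s + 5
s₁ = 4 − 0.04·133 = -1.32
s₂ = -1.32 − 0.04·4.8944 = -1.515776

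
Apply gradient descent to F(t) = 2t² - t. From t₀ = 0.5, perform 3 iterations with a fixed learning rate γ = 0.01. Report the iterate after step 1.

0.49

F′(t) = 4t - 1
Step 1: F′(0.5) = 1; t₁ = 0.5 − 0.01·1 = 0.49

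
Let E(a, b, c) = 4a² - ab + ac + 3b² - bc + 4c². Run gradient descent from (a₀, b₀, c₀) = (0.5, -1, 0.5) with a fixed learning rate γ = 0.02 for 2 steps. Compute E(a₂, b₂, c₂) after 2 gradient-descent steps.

2.9208074

∇E = (8a - b + c, -a + 6b - c, a - b + 8c)
(a₁, b₁, c₁) = (0.5, -1, 0.5) − 0.02·(5.5, -7, 5.5) = (0.39, -0.86, 0.39)
(a₂, b₂, c₂) = (0.39, -0.86, 0.39) − 0.02·(4.37, -5.94, 4.37) = (0.3026, -0.7412, 0.3026)
E(0.3026, -0.7412, 0.3026) = 2.9208074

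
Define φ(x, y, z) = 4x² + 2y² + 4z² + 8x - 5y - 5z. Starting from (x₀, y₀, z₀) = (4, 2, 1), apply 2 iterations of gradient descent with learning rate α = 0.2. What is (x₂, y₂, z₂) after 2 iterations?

∇φ = (8x + 8, 4y - 5, 8z - 5)
Step 1: at (4, 2, 1), ∇φ = (40, 3, 3) → (4, 2, 1) − 0.2·(40, 3, 3) = (-4, 1.4, 0.4)
Step 2: at (-4, 1.4, 0.4), ∇φ = (-24, 0.6, -1.8) → (-4, 1.4, 0.4) − 0.2·(-24, 0.6, -1.8) = (0.8, 1.28, 0.76)

(0.8, 1.28, 0.76)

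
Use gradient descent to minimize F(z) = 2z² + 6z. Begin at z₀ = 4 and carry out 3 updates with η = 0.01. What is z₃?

3.366048

F′(z) = 4z + 6
z₁ = 4 − 0.01·22 = 3.78
z₂ = 3.78 − 0.01·21.12 = 3.5688
z₃ = 3.5688 − 0.01·20.2752 = 3.366048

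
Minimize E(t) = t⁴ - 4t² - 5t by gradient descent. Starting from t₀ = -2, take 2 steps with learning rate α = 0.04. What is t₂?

E′(t) = 4t³ - 8t - 5
Step 1: E′(-2) = -21; t₁ = -2 − 0.04·(-21) = -1.16
Step 2: E′(-1.16) = -1.963584; t₂ = -1.16 − 0.04·(-1.963584) = -1.08145664

-1.08145664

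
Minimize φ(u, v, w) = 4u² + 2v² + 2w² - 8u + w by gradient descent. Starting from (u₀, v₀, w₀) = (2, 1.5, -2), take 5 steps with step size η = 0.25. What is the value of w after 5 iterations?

∇φ = (8u - 8, 4v, 4w + 1)
Step 1: at (2, 1.5, -2), ∇φ = (8, 6, -7) → (2, 1.5, -2) − 0.25·(8, 6, -7) = (0, 0, -0.25)
Step 2: at (0, 0, -0.25), ∇φ = (-8, 0, 0) → (0, 0, -0.25) − 0.25·(-8, 0, 0) = (2, 0, -0.25)
Step 3: at (2, 0, -0.25), ∇φ = (8, 0, 0) → (2, 0, -0.25) − 0.25·(8, 0, 0) = (0, 0, -0.25)
Step 4: at (0, 0, -0.25), ∇φ = (-8, 0, 0) → (0, 0, -0.25) − 0.25·(-8, 0, 0) = (2, 0, -0.25)
Step 5: at (2, 0, -0.25), ∇φ = (8, 0, 0) → (2, 0, -0.25) − 0.25·(8, 0, 0) = (0, 0, -0.25)
w = -0.25

-0.25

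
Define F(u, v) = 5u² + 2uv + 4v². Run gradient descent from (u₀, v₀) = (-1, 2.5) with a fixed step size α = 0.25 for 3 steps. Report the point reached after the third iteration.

(-1.875, -2.1875)

∇F = (10u + 2v, 2u + 8v)
Step 1: at (-1, 2.5), ∇F = (-5, 18) → (-1, 2.5) − 0.25·(-5, 18) = (0.25, -2)
Step 2: at (0.25, -2), ∇F = (-1.5, -15.5) → (0.25, -2) − 0.25·(-1.5, -15.5) = (0.625, 1.875)
Step 3: at (0.625, 1.875), ∇F = (10, 16.25) → (0.625, 1.875) − 0.25·(10, 16.25) = (-1.875, -2.1875)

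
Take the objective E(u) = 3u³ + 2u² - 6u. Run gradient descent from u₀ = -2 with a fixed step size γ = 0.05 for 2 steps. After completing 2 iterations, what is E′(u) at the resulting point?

348.75868225

E′(u) = 9u² + 4u - 6
Step 1: E′(-2) = 22; u₁ = -2 − 0.05·22 = -3.1
Step 2: E′(-3.1) = 68.09; u₂ = -3.1 − 0.05·68.09 = -6.5045
E′(u) at (-6.5045) = 348.75868225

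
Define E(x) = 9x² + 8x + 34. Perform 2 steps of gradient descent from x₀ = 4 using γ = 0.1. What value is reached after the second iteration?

2.4

E′(x) = 18x + 8
Step 1: E′(4) = 80; x₁ = 4 − 0.1·80 = -4
Step 2: E′(-4) = -64; x₂ = -4 − 0.1·(-64) = 2.4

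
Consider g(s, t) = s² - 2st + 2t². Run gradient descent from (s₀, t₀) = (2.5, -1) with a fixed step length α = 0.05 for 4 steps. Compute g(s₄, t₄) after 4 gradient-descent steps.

∇g = (2s - 2t, -2s + 4t)
(s₁, t₁) = (2.5, -1) − 0.05·(7, -9) = (2.15, -0.55)
(s₂, t₂) = (2.15, -0.55) − 0.05·(5.4, -6.5) = (1.88, -0.225)
(s₃, t₃) = (1.88, -0.225) − 0.05·(4.21, -4.66) = (1.6695, 0.008)
(s₄, t₄) = (1.6695, 0.008) − 0.05·(3.323, -3.307) = (1.50335, 0.17335)
g(1.50335, 0.17335) = 1.7989502225

1.7989502225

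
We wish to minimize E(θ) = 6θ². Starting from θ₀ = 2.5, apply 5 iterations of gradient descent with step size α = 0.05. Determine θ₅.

0.0256

E′(θ) = 12θ
Step 1: E′(2.5) = 30; θ₁ = 2.5 − 0.05·30 = 1
Step 2: E′(1) = 12; θ₂ = 1 − 0.05·12 = 0.4
Step 3: E′(0.4) = 4.8; θ₃ = 0.4 − 0.05·4.8 = 0.16
Step 4: E′(0.16) = 1.92; θ₄ = 0.16 − 0.05·1.92 = 0.064
Step 5: E′(0.064) = 0.768; θ₅ = 0.064 − 0.05·0.768 = 0.0256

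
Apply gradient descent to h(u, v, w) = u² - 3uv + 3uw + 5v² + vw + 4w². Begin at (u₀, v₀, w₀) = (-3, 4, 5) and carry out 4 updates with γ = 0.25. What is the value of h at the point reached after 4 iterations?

∇h = (2u - 3v + 3w, -3u + 10v + w, 3u + v + 8w)
Step 1: at (-3, 4, 5), ∇h = (-3, 54, 35) → (-3, 4, 5) − 0.25·(-3, 54, 35) = (-2.25, -9.5, -3.75)
Step 2: at (-2.25, -9.5, -3.75), ∇h = (12.75, -92, -46.25) → (-2.25, -9.5, -3.75) − 0.25·(12.75, -92, -46.25) = (-5.4375, 13.5, 7.8125)
Step 3: at (-5.4375, 13.5, 7.8125), ∇h = (-27.9375, 159.125, 59.6875) → (-5.4375, 13.5, 7.8125) − 0.25·(-27.9375, 159.125, 59.6875) = (1.546875, -26.28125, -7.109375)
Step 4: at (1.546875, -26.28125, -7.109375), ∇h = (60.609375, -274.5625, -78.515625) → (1.546875, -26.28125, -7.109375) − 0.25·(60.609375, -274.5625, -78.515625) = (-13.60546875, 42.359375, 12.51953125)
h(-13.60546875, 42.359375, 12.51953125) = 11531.92138671875

11531.92138671875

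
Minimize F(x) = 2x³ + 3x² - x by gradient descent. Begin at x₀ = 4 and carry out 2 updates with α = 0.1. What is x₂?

F′(x) = 6x² + 6x - 1
Step 1: F′(4) = 119; x₁ = 4 − 0.1·119 = -7.9
Step 2: F′(-7.9) = 326.06; x₂ = -7.9 − 0.1·326.06 = -40.506

-40.506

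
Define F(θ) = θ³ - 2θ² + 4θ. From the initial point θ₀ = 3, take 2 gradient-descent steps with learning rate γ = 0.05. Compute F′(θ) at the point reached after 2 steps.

5.448532921875

F′(θ) = 3θ² - 4θ + 4
Step 1: F′(3) = 19; θ₁ = 3 − 0.05·19 = 2.05
Step 2: F′(2.05) = 8.4075; θ₂ = 2.05 − 0.05·8.4075 = 1.629625
F′(θ) at (1.629625) = 5.448532921875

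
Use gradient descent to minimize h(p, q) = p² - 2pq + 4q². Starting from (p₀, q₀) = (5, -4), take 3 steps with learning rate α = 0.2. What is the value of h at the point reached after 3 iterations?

18.138432

∇h = (2p - 2q, -2p + 8q)
(p₁, q₁) = (5, -4) − 0.2·(18, -42) = (1.4, 4.4)
(p₂, q₂) = (1.4, 4.4) − 0.2·(-6, 32.4) = (2.6, -2.08)
(p₃, q₃) = (2.6, -2.08) − 0.2·(9.36, -21.84) = (0.728, 2.288)
h(0.728, 2.288) = 18.138432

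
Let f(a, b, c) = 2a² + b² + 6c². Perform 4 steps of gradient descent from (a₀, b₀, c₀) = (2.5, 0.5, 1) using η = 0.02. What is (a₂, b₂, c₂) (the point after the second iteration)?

∇f = (4a, 2b, 12c)
Step 1: at (2.5, 0.5, 1), ∇f = (10, 1, 12) → (2.5, 0.5, 1) − 0.02·(10, 1, 12) = (2.3, 0.48, 0.76)
Step 2: at (2.3, 0.48, 0.76), ∇f = (9.2, 0.96, 9.12) → (2.3, 0.48, 0.76) − 0.02·(9.2, 0.96, 9.12) = (2.116, 0.4608, 0.5776)

(2.116, 0.4608, 0.5776)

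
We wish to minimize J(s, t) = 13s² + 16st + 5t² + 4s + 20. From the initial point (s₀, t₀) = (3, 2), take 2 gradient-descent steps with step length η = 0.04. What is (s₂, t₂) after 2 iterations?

∇J = (26s + 16t + 4, 16s + 10t)
Step 1: at (3, 2), ∇J = (114, 68) → (3, 2) − 0.04·(114, 68) = (-1.56, -0.72)
Step 2: at (-1.56, -0.72), ∇J = (-48.08, -32.16) → (-1.56, -0.72) − 0.04·(-48.08, -32.16) = (0.3632, 0.5664)

(0.3632, 0.5664)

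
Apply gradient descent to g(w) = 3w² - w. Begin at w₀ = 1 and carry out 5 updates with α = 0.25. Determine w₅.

0.140625

g′(w) = 6w - 1
w₁ = 1 − 0.25·5 = -0.25
w₂ = -0.25 − 0.25·(-2.5) = 0.375
w₃ = 0.375 − 0.25·1.25 = 0.0625
w₄ = 0.0625 − 0.25·(-0.625) = 0.21875
w₅ = 0.21875 − 0.25·0.3125 = 0.140625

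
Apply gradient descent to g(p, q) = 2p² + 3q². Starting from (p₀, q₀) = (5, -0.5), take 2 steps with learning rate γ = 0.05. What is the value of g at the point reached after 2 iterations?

∇g = (4p, 6q)
Step 1: at (5, -0.5), ∇g = (20, -3) → (5, -0.5) − 0.05·(20, -3) = (4, -0.35)
Step 2: at (4, -0.35), ∇g = (16, -2.1) → (4, -0.35) − 0.05·(16, -2.1) = (3.2, -0.245)
g(3.2, -0.245) = 20.660075

20.660075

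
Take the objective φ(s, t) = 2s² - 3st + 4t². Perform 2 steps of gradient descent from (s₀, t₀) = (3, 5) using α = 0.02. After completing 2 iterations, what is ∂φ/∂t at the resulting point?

21.6684

∇φ = (4s - 3t, -3s + 8t)
Step 1: at (3, 5), ∇φ = (-3, 31) → (3, 5) − 0.02·(-3, 31) = (3.06, 4.38)
Step 2: at (3.06, 4.38), ∇φ = (-0.9, 25.86) → (3.06, 4.38) − 0.02·(-0.9, 25.86) = (3.078, 3.8628)
∂φ/∂t at (3.078, 3.8628) = 21.6684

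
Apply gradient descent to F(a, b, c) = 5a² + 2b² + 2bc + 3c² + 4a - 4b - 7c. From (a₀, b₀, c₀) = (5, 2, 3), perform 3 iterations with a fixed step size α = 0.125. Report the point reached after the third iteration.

(-0.484375, 0.5546875, 0.96875)

∇F = (10a + 4, 4b + 2c - 4, 2b + 6c - 7)
(a₁, b₁, c₁) = (5, 2, 3) − 0.125·(54, 10, 15) = (-1.75, 0.75, 1.125)
(a₂, b₂, c₂) = (-1.75, 0.75, 1.125) − 0.125·(-13.5, 1.25, 1.25) = (-0.0625, 0.59375, 0.96875)
(a₃, b₃, c₃) = (-0.0625, 0.59375, 0.96875) − 0.125·(3.375, 0.3125, 0) = (-0.484375, 0.5546875, 0.96875)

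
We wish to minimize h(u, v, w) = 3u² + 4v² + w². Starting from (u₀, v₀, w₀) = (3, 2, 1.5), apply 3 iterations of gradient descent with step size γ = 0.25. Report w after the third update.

0.1875

∇h = (6u, 8v, 2w)
Step 1: at (3, 2, 1.5), ∇h = (18, 16, 3) → (3, 2, 1.5) − 0.25·(18, 16, 3) = (-1.5, -2, 0.75)
Step 2: at (-1.5, -2, 0.75), ∇h = (-9, -16, 1.5) → (-1.5, -2, 0.75) − 0.25·(-9, -16, 1.5) = (0.75, 2, 0.375)
Step 3: at (0.75, 2, 0.375), ∇h = (4.5, 16, 0.75) → (0.75, 2, 0.375) − 0.25·(4.5, 16, 0.75) = (-0.375, -2, 0.1875)
w = 0.1875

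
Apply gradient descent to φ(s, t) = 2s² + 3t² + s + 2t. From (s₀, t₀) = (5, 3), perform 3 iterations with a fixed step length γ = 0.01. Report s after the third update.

4.394864

∇φ = (4s + 1, 6t + 2)
Step 1: at (5, 3), ∇φ = (21, 20) → (5, 3) − 0.01·(21, 20) = (4.79, 2.8)
Step 2: at (4.79, 2.8), ∇φ = (20.16, 18.8) → (4.79, 2.8) − 0.01·(20.16, 18.8) = (4.5884, 2.612)
Step 3: at (4.5884, 2.612), ∇φ = (19.3536, 17.672) → (4.5884, 2.612) − 0.01·(19.3536, 17.672) = (4.394864, 2.43528)
s = 4.394864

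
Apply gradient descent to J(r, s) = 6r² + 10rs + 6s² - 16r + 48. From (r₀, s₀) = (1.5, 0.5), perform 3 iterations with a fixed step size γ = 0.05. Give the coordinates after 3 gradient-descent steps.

(1.8115, -1.0855)

∇J = (12r + 10s - 16, 10r + 12s)
(r₁, s₁) = (1.5, 0.5) − 0.05·(7, 21) = (1.15, -0.55)
(r₂, s₂) = (1.15, -0.55) − 0.05·(-7.7, 4.9) = (1.535, -0.795)
(r₃, s₃) = (1.535, -0.795) − 0.05·(-5.53, 5.81) = (1.8115, -1.0855)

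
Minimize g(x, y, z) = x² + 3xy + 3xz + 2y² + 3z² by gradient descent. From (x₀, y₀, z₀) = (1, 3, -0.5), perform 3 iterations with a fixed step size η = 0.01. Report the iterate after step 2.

(0.8164, 2.70885, -0.49715)

∇g = (2x + 3y + 3z, 3x + 4y, 3x + 6z)
(x₁, y₁, z₁) = (1, 3, -0.5) − 0.01·(9.5, 15, 0) = (0.905, 2.85, -0.5)
(x₂, y₂, z₂) = (0.905, 2.85, -0.5) − 0.01·(8.86, 14.115, -0.285) = (0.8164, 2.70885, -0.49715)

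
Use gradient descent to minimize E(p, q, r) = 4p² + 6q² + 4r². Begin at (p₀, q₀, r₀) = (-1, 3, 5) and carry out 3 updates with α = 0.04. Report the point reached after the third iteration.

∇E = (8p, 12q, 8r)
(p₁, q₁, r₁) = (-1, 3, 5) − 0.04·(-8, 36, 40) = (-0.68, 1.56, 3.4)
(p₂, q₂, r₂) = (-0.68, 1.56, 3.4) − 0.04·(-5.44, 18.72, 27.2) = (-0.4624, 0.8112, 2.312)
(p₃, q₃, r₃) = (-0.4624, 0.8112, 2.312) − 0.04·(-3.6992, 9.7344, 18.496) = (-0.314432, 0.421824, 1.57216)

(-0.314432, 0.421824, 1.57216)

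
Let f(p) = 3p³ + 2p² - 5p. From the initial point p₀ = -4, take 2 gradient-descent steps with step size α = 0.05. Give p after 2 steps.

f′(p) = 9p² + 4p - 5
p₁ = -4 − 0.05·123 = -10.15
p₂ = -10.15 − 0.05·881.6025 = -54.230125

-54.230125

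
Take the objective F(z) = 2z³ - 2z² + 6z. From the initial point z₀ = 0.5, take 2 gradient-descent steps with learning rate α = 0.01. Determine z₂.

0.3909185

F′(z) = 6z² - 4z + 6
Step 1: F′(0.5) = 5.5; z₁ = 0.5 − 0.01·5.5 = 0.445
Step 2: F′(0.445) = 5.40815; z₂ = 0.445 − 0.01·5.40815 = 0.3909185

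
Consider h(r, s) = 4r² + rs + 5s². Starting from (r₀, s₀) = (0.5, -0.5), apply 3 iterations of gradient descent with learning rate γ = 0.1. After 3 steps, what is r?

0.0085

∇h = (8r + s, r + 10s)
(r₁, s₁) = (0.5, -0.5) − 0.1·(3.5, -4.5) = (0.15, -0.05)
(r₂, s₂) = (0.15, -0.05) − 0.1·(1.15, -0.35) = (0.035, -0.015)
(r₃, s₃) = (0.035, -0.015) − 0.1·(0.265, -0.115) = (0.0085, -0.0035)
r = 0.0085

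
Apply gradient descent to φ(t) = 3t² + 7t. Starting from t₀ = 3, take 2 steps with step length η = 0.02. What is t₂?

2.06

φ′(t) = 6t + 7
Step 1: φ′(3) = 25; t₁ = 3 − 0.02·25 = 2.5
Step 2: φ′(2.5) = 22; t₂ = 2.5 − 0.02·22 = 2.06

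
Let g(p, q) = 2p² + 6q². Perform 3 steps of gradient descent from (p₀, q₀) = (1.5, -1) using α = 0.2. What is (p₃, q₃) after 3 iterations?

∇g = (4p, 12q)
Step 1: at (1.5, -1), ∇g = (6, -12) → (1.5, -1) − 0.2·(6, -12) = (0.3, 1.4)
Step 2: at (0.3, 1.4), ∇g = (1.2, 16.8) → (0.3, 1.4) − 0.2·(1.2, 16.8) = (0.06, -1.96)
Step 3: at (0.06, -1.96), ∇g = (0.24, -23.52) → (0.06, -1.96) − 0.2·(0.24, -23.52) = (0.012, 2.744)

(0.012, 2.744)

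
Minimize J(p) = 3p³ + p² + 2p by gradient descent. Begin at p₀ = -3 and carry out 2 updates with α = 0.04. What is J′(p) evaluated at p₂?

J′(p) = 9p² + 2p + 2
p₁ = -3 − 0.04·77 = -6.08
p₂ = -6.08 − 0.04·322.5376 = -18.981504
J′(p) at (-18.981504) = 3206.714438918144

3206.714438918144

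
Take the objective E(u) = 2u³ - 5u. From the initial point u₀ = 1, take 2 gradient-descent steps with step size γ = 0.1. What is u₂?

E′(u) = 6u² - 5
u₁ = 1 − 0.1·1 = 0.9
u₂ = 0.9 − 0.1·(-0.14) = 0.914

0.914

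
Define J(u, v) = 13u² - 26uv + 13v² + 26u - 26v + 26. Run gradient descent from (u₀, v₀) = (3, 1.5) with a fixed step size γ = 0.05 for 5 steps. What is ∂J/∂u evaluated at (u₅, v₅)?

∇J = (26u - 26v + 26, -26u + 26v - 26)
(u₁, v₁) = (3, 1.5) − 0.05·(65, -65) = (-0.25, 4.75)
(u₂, v₂) = (-0.25, 4.75) − 0.05·(-104, 104) = (4.95, -0.45)
(u₃, v₃) = (4.95, -0.45) − 0.05·(166.4, -166.4) = (-3.37, 7.87)
(u₄, v₄) = (-3.37, 7.87) − 0.05·(-266.24, 266.24) = (9.942, -5.442)
(u₅, v₅) = (9.942, -5.442) − 0.05·(425.984, -425.984) = (-11.3572, 15.8572)
∂J/∂u at (-11.3572, 15.8572) = -681.5744

-681.5744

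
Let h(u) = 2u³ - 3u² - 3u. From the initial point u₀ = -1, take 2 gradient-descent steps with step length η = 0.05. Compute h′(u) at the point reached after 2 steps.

h′(u) = 6u² - 6u - 3
u₁ = -1 − 0.05·9 = -1.45
u₂ = -1.45 − 0.05·18.315 = -2.36575
h′(u) at (-2.36575) = 44.775138375

44.775138375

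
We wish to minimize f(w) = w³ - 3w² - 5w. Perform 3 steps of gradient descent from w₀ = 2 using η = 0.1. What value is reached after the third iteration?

2.6328125

f′(w) = 3w² - 6w - 5
Step 1: f′(2) = -5; w₁ = 2 − 0.1·(-5) = 2.5
Step 2: f′(2.5) = -1.25; w₂ = 2.5 − 0.1·(-1.25) = 2.625
Step 3: f′(2.625) = -0.078125; w₃ = 2.625 − 0.1·(-0.078125) = 2.6328125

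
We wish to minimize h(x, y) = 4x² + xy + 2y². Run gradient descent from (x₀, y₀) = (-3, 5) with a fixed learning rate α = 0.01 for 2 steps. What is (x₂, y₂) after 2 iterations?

∇h = (8x + y, x + 4y)
(x₁, y₁) = (-3, 5) − 0.01·(-19, 17) = (-2.81, 4.83)
(x₂, y₂) = (-2.81, 4.83) − 0.01·(-17.65, 16.51) = (-2.6335, 4.6649)

(-2.6335, 4.6649)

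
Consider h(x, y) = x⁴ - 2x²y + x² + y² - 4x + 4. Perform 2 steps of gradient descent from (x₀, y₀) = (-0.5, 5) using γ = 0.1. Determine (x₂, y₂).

(-1.55605, 3.4205)

∇h = (4x³ - 4xy + 2x - 4, -2x² + 2y)
(x₁, y₁) = (-0.5, 5) − 0.1·(4.5, 9.5) = (-0.95, 4.05)
(x₂, y₂) = (-0.95, 4.05) − 0.1·(6.0605, 6.295) = (-1.55605, 3.4205)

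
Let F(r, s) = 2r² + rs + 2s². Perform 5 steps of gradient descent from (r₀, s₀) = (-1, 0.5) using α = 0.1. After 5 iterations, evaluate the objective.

∇F = (4r + s, r + 4s)
Step 1: at (-1, 0.5), ∇F = (-3.5, 1) → (-1, 0.5) − 0.1·(-3.5, 1) = (-0.65, 0.4)
Step 2: at (-0.65, 0.4), ∇F = (-2.2, 0.95) → (-0.65, 0.4) − 0.1·(-2.2, 0.95) = (-0.43, 0.305)
Step 3: at (-0.43, 0.305), ∇F = (-1.415, 0.79) → (-0.43, 0.305) − 0.1·(-1.415, 0.79) = (-0.2885, 0.226)
Step 4: at (-0.2885, 0.226), ∇F = (-0.928, 0.6155) → (-0.2885, 0.226) − 0.1·(-0.928, 0.6155) = (-0.1957, 0.16445)
Step 5: at (-0.1957, 0.16445), ∇F = (-0.61835, 0.4621) → (-0.1957, 0.16445) − 0.1·(-0.61835, 0.4621) = (-0.133865, 0.11824)
F(-0.133865, 0.11824) = 0.04797287405

0.04797287405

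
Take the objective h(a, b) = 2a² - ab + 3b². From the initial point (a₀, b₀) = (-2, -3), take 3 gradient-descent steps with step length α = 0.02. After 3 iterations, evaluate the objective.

∇h = (4a - b, -a + 6b)
Step 1: at (-2, -3), ∇h = (-5, -16) → (-2, -3) − 0.02·(-5, -16) = (-1.9, -2.68)
Step 2: at (-1.9, -2.68), ∇h = (-4.92, -14.18) → (-1.9, -2.68) − 0.02·(-4.92, -14.18) = (-1.8016, -2.3964)
Step 3: at (-1.8016, -2.3964), ∇h = (-4.81, -12.5768) → (-1.8016, -2.3964) − 0.02·(-4.81, -12.5768) = (-1.7054, -2.144864)
h(-1.7054, -2.144864) = 15.960251989888

15.960251989888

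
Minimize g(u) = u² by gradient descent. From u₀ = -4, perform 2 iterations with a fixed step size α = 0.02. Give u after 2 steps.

g′(u) = 2u
Step 1: g′(-4) = -8; u₁ = -4 − 0.02·(-8) = -3.84
Step 2: g′(-3.84) = -7.68; u₂ = -3.84 − 0.02·(-7.68) = -3.6864

-3.6864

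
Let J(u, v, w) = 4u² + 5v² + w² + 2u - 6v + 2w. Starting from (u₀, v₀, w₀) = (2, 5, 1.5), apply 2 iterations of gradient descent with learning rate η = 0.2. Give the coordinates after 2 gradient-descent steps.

∇J = (8u + 2, 10v - 6, 2w + 2)
Step 1: at (2, 5, 1.5), ∇J = (18, 44, 5) → (2, 5, 1.5) − 0.2·(18, 44, 5) = (-1.6, -3.8, 0.5)
Step 2: at (-1.6, -3.8, 0.5), ∇J = (-10.8, -44, 3) → (-1.6, -3.8, 0.5) − 0.2·(-10.8, -44, 3) = (0.56, 5, -0.1)

(0.56, 5, -0.1)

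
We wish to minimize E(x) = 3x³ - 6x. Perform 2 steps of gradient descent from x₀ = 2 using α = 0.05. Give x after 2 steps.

0.6875

E′(x) = 9x² - 6
Step 1: E′(2) = 30; x₁ = 2 − 0.05·30 = 0.5
Step 2: E′(0.5) = -3.75; x₂ = 0.5 − 0.05·(-3.75) = 0.6875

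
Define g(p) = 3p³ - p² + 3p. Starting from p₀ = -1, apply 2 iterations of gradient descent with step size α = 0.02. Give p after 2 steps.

-1.686112

g′(p) = 9p² - 2p + 3
p₁ = -1 − 0.02·14 = -1.28
p₂ = -1.28 − 0.02·20.3056 = -1.686112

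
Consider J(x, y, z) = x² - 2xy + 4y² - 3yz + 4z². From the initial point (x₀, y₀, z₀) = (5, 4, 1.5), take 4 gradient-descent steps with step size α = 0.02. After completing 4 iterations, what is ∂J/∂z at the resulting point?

∇J = (2x - 2y, -2x + 8y - 3z, -3y + 8z)
Step 1: at (5, 4, 1.5), ∇J = (2, 17.5, 0) → (5, 4, 1.5) − 0.02·(2, 17.5, 0) = (4.96, 3.65, 1.5)
Step 2: at (4.96, 3.65, 1.5), ∇J = (2.62, 14.78, 1.05) → (4.96, 3.65, 1.5) − 0.02·(2.62, 14.78, 1.05) = (4.9076, 3.3544, 1.479)
Step 3: at (4.9076, 3.3544, 1.479), ∇J = (3.1064, 12.583, 1.7688) → (4.9076, 3.3544, 1.479) − 0.02·(3.1064, 12.583, 1.7688) = (4.845472, 3.10274, 1.443624)
Step 4: at (4.845472, 3.10274, 1.443624), ∇J = (3.485464, 10.800104, 2.240772) → (4.845472, 3.10274, 1.443624) − 0.02·(3.485464, 10.800104, 2.240772) = (4.77576272, 2.88673792, 1.39880856)
∂J/∂z at (4.77576272, 2.88673792, 1.39880856) = 2.53025472

2.53025472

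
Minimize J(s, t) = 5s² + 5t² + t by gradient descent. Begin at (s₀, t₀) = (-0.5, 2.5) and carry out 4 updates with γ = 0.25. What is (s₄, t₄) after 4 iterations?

∇J = (10s, 10t + 1)
Step 1: at (-0.5, 2.5), ∇J = (-5, 26) → (-0.5, 2.5) − 0.25·(-5, 26) = (0.75, -4)
Step 2: at (0.75, -4), ∇J = (7.5, -39) → (0.75, -4) − 0.25·(7.5, -39) = (-1.125, 5.75)
Step 3: at (-1.125, 5.75), ∇J = (-11.25, 58.5) → (-1.125, 5.75) − 0.25·(-11.25, 58.5) = (1.6875, -8.875)
Step 4: at (1.6875, -8.875), ∇J = (16.875, -87.75) → (1.6875, -8.875) − 0.25·(16.875, -87.75) = (-2.53125, 13.0625)

(-2.53125, 13.0625)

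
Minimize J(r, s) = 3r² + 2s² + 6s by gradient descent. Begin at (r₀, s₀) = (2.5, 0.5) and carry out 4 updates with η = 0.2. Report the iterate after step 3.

(-0.02, -1.484)

∇J = (6r, 4s + 6)
Step 1: at (2.5, 0.5), ∇J = (15, 8) → (2.5, 0.5) − 0.2·(15, 8) = (-0.5, -1.1)
Step 2: at (-0.5, -1.1), ∇J = (-3, 1.6) → (-0.5, -1.1) − 0.2·(-3, 1.6) = (0.1, -1.42)
Step 3: at (0.1, -1.42), ∇J = (0.6, 0.32) → (0.1, -1.42) − 0.2·(0.6, 0.32) = (-0.02, -1.484)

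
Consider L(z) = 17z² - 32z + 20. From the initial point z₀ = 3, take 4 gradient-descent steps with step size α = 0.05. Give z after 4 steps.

1.4355

L′(z) = 34z - 32
z₁ = 3 − 0.05·70 = -0.5
z₂ = -0.5 − 0.05·(-49) = 1.95
z₃ = 1.95 − 0.05·34.3 = 0.235
z₄ = 0.235 − 0.05·(-24.01) = 1.4355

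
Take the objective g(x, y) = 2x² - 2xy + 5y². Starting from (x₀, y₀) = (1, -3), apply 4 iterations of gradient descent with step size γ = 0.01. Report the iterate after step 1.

(0.9, -2.68)

∇g = (4x - 2y, -2x + 10y)
(x₁, y₁) = (1, -3) − 0.01·(10, -32) = (0.9, -2.68)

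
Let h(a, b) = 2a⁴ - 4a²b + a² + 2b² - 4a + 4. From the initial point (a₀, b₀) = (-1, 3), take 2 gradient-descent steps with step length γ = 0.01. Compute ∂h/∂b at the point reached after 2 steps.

5.7564611584

∇h = (8a³ - 8ab + 2a - 4, -4a² + 4b)
(a₁, b₁) = (-1, 3) − 0.01·(10, 8) = (-1.1, 2.92)
(a₂, b₂) = (-1.1, 2.92) − 0.01·(8.848, 6.84) = (-1.18848, 2.8516)
∂h/∂b at (-1.18848, 2.8516) = 5.7564611584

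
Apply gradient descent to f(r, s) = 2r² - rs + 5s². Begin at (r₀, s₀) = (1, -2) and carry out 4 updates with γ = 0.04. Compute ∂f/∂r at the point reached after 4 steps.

1.72787712

∇f = (4r - s, -r + 10s)
Step 1: at (1, -2), ∇f = (6, -21) → (1, -2) − 0.04·(6, -21) = (0.76, -1.16)
Step 2: at (0.76, -1.16), ∇f = (4.2, -12.36) → (0.76, -1.16) − 0.04·(4.2, -12.36) = (0.592, -0.6656)
Step 3: at (0.592, -0.6656), ∇f = (3.0336, -7.248) → (0.592, -0.6656) − 0.04·(3.0336, -7.248) = (0.470656, -0.37568)
Step 4: at (0.470656, -0.37568), ∇f = (2.258304, -4.227456) → (0.470656, -0.37568) − 0.04·(2.258304, -4.227456) = (0.38032384, -0.20658176)
∂f/∂r at (0.38032384, -0.20658176) = 1.72787712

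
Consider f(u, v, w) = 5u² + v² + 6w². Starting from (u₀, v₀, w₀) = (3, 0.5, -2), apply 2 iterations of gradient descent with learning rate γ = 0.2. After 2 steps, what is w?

∇f = (10u, 2v, 12w)
(u₁, v₁, w₁) = (3, 0.5, -2) − 0.2·(30, 1, -24) = (-3, 0.3, 2.8)
(u₂, v₂, w₂) = (-3, 0.3, 2.8) − 0.2·(-30, 0.6, 33.6) = (3, 0.18, -3.92)
w = -3.92

-3.92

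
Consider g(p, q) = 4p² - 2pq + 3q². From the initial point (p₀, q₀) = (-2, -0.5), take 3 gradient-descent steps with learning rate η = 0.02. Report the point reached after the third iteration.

(-1.238016, -0.52048)

∇g = (8p - 2q, -2p + 6q)
(p₁, q₁) = (-2, -0.5) − 0.02·(-15, 1) = (-1.7, -0.52)
(p₂, q₂) = (-1.7, -0.52) − 0.02·(-12.56, 0.28) = (-1.4488, -0.5256)
(p₃, q₃) = (-1.4488, -0.5256) − 0.02·(-10.5392, -0.256) = (-1.238016, -0.52048)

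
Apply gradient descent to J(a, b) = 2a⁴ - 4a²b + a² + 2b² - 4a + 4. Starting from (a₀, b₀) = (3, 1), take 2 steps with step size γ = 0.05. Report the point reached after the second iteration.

(107.5072, 11.058)

∇J = (8a³ - 8ab + 2a - 4, -4a² + 4b)
(a₁, b₁) = (3, 1) − 0.05·(194, -32) = (-6.7, 2.6)
(a₂, b₂) = (-6.7, 2.6) − 0.05·(-2284.144, -169.16) = (107.5072, 11.058)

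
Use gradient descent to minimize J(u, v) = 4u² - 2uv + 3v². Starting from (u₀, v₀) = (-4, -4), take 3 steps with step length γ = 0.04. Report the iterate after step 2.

(-2.336, -2.7968)

∇J = (8u - 2v, -2u + 6v)
Step 1: at (-4, -4), ∇J = (-24, -16) → (-4, -4) − 0.04·(-24, -16) = (-3.04, -3.36)
Step 2: at (-3.04, -3.36), ∇J = (-17.6, -14.08) → (-3.04, -3.36) − 0.04·(-17.6, -14.08) = (-2.336, -2.7968)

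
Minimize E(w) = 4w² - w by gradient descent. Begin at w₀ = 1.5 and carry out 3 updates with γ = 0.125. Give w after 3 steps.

E′(w) = 8w - 1
w₁ = 1.5 − 0.125·11 = 0.125
w₂ = 0.125 − 0.125·0 = 0.125
w₃ = 0.125 − 0.125·0 = 0.125

0.125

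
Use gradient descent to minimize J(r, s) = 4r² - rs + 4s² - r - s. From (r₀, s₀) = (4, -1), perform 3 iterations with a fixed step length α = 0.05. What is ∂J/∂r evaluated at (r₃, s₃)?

∇J = (8r - s - 1, -r + 8s - 1)
Step 1: at (4, -1), ∇J = (32, -13) → (4, -1) − 0.05·(32, -13) = (2.4, -0.35)
Step 2: at (2.4, -0.35), ∇J = (18.55, -6.2) → (2.4, -0.35) − 0.05·(18.55, -6.2) = (1.4725, -0.04)
Step 3: at (1.4725, -0.04), ∇J = (10.82, -2.7925) → (1.4725, -0.04) − 0.05·(10.82, -2.7925) = (0.9315, 0.099625)
∂J/∂r at (0.9315, 0.099625) = 6.352375

6.352375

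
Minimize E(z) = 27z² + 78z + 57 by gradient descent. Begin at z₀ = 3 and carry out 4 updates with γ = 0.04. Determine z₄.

6.6028416

E′(z) = 54z + 78
z₁ = 3 − 0.04·240 = -6.6
z₂ = -6.6 − 0.04·(-278.4) = 4.536
z₃ = 4.536 − 0.04·322.944 = -8.38176
z₄ = -8.38176 − 0.04·(-374.61504) = 6.6028416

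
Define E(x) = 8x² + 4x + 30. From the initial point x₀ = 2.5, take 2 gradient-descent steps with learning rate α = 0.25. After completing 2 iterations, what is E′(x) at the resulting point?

396

E′(x) = 16x + 4
x₁ = 2.5 − 0.25·44 = -8.5
x₂ = -8.5 − 0.25·(-132) = 24.5
E′(x) at (24.5) = 396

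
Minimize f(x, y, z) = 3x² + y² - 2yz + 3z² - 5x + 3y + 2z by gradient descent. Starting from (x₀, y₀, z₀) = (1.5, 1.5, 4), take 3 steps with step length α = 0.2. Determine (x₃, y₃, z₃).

(0.828, -0.228, -0.376)

∇f = (6x - 5, 2y - 2z + 3, -2y + 6z + 2)
(x₁, y₁, z₁) = (1.5, 1.5, 4) − 0.2·(4, -2, 23) = (0.7, 1.9, -0.6)
(x₂, y₂, z₂) = (0.7, 1.9, -0.6) − 0.2·(-0.8, 8, -5.4) = (0.86, 0.3, 0.48)
(x₃, y₃, z₃) = (0.86, 0.3, 0.48) − 0.2·(0.16, 2.64, 4.28) = (0.828, -0.228, -0.376)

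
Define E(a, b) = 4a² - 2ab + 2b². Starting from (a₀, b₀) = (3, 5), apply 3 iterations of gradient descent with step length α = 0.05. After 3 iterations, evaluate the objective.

∇E = (8a - 2b, -2a + 4b)
(a₁, b₁) = (3, 5) − 0.05·(14, 14) = (2.3, 4.3)
(a₂, b₂) = (2.3, 4.3) − 0.05·(9.8, 12.6) = (1.81, 3.67)
(a₃, b₃) = (1.81, 3.67) − 0.05·(7.14, 11.06) = (1.453, 3.117)
E(1.453, 3.117) = 18.818212

18.818212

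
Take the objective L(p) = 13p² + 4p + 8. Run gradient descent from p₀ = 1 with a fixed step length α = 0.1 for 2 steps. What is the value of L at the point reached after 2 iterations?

121.12

L′(p) = 26p + 4
p₁ = 1 − 0.1·30 = -2
p₂ = -2 − 0.1·(-48) = 2.8
L(2.8) = 121.12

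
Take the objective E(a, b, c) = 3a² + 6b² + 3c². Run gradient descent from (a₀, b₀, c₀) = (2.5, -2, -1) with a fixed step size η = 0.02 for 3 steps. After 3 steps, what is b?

∇E = (6a, 12b, 6c)
(a₁, b₁, c₁) = (2.5, -2, -1) − 0.02·(15, -24, -6) = (2.2, -1.52, -0.88)
(a₂, b₂, c₂) = (2.2, -1.52, -0.88) − 0.02·(13.2, -18.24, -5.28) = (1.936, -1.1552, -0.7744)
(a₃, b₃, c₃) = (1.936, -1.1552, -0.7744) − 0.02·(11.616, -13.8624, -4.6464) = (1.70368, -0.877952, -0.681472)
b = -0.877952

-0.877952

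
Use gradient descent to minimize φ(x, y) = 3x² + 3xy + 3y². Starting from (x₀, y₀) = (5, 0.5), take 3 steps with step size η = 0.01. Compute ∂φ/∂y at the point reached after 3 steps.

12.4903395

∇φ = (6x + 3y, 3x + 6y)
Step 1: at (5, 0.5), ∇φ = (31.5, 18) → (5, 0.5) − 0.01·(31.5, 18) = (4.685, 0.32)
Step 2: at (4.685, 0.32), ∇φ = (29.07, 15.975) → (4.685, 0.32) − 0.01·(29.07, 15.975) = (4.3943, 0.16025)
Step 3: at (4.3943, 0.16025), ∇φ = (26.84655, 14.1444) → (4.3943, 0.16025) − 0.01·(26.84655, 14.1444) = (4.1258345, 0.018806)
∂φ/∂y at (4.1258345, 0.018806) = 12.4903395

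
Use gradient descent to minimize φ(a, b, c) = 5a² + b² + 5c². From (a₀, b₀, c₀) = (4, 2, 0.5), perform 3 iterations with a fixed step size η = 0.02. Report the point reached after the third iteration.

∇φ = (10a, 2b, 10c)
Step 1: at (4, 2, 0.5), ∇φ = (40, 4, 5) → (4, 2, 0.5) − 0.02·(40, 4, 5) = (3.2, 1.92, 0.4)
Step 2: at (3.2, 1.92, 0.4), ∇φ = (32, 3.84, 4) → (3.2, 1.92, 0.4) − 0.02·(32, 3.84, 4) = (2.56, 1.8432, 0.32)
Step 3: at (2.56, 1.8432, 0.32), ∇φ = (25.6, 3.6864, 3.2) → (2.56, 1.8432, 0.32) − 0.02·(25.6, 3.6864, 3.2) = (2.048, 1.769472, 0.256)

(2.048, 1.769472, 0.256)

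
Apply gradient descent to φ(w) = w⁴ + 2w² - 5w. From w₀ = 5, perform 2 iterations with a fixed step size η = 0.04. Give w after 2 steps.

594.52256

φ′(w) = 4w³ + 4w - 5
Step 1: φ′(5) = 515; w₁ = 5 − 0.04·515 = -15.6
Step 2: φ′(-15.6) = -15253.064; w₂ = -15.6 − 0.04·(-15253.064) = 594.52256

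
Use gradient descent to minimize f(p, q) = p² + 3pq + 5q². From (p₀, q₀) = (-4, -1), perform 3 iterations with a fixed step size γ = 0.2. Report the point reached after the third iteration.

(-0.48, 4.192)

∇f = (2p + 3q, 3p + 10q)
Step 1: at (-4, -1), ∇f = (-11, -22) → (-4, -1) − 0.2·(-11, -22) = (-1.8, 3.4)
Step 2: at (-1.8, 3.4), ∇f = (6.6, 28.6) → (-1.8, 3.4) − 0.2·(6.6, 28.6) = (-3.12, -2.32)
Step 3: at (-3.12, -2.32), ∇f = (-13.2, -32.56) → (-3.12, -2.32) − 0.2·(-13.2, -32.56) = (-0.48, 4.192)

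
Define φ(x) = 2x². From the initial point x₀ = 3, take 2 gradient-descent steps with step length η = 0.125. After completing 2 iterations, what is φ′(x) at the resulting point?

3

φ′(x) = 4x
x₁ = 3 − 0.125·12 = 1.5
x₂ = 1.5 − 0.125·6 = 0.75
φ′(x) at (0.75) = 3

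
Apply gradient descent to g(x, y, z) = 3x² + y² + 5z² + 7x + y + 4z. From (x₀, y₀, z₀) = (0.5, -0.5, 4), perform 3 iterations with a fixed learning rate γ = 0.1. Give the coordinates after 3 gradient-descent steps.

∇g = (6x + 7, 2y + 1, 10z + 4)
Step 1: at (0.5, -0.5, 4), ∇g = (10, 0, 44) → (0.5, -0.5, 4) − 0.1·(10, 0, 44) = (-0.5, -0.5, -0.4)
Step 2: at (-0.5, -0.5, -0.4), ∇g = (4, 0, 0) → (-0.5, -0.5, -0.4) − 0.1·(4, 0, 0) = (-0.9, -0.5, -0.4)
Step 3: at (-0.9, -0.5, -0.4), ∇g = (1.6, 0, 0) → (-0.9, -0.5, -0.4) − 0.1·(1.6, 0, 0) = (-1.06, -0.5, -0.4)

(-1.06, -0.5, -0.4)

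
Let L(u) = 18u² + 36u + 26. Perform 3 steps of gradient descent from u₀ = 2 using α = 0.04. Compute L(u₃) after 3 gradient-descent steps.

L′(u) = 36u + 36
Step 1: L′(2) = 108; u₁ = 2 − 0.04·108 = -2.32
Step 2: L′(-2.32) = -47.52; u₂ = -2.32 − 0.04·(-47.52) = -0.4192
Step 3: L′(-0.4192) = 20.9088; u₃ = -0.4192 − 0.04·20.9088 = -1.255552
L(-1.255552) = 9.175522844672

9.175522844672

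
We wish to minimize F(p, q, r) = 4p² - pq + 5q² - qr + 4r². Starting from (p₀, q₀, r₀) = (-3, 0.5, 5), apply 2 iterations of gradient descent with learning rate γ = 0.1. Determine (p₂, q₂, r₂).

(-0.09, 0.05, 0.23)

∇F = (8p - q, -p + 10q - r, -q + 8r)
Step 1: at (-3, 0.5, 5), ∇F = (-24.5, 3, 39.5) → (-3, 0.5, 5) − 0.1·(-24.5, 3, 39.5) = (-0.55, 0.2, 1.05)
Step 2: at (-0.55, 0.2, 1.05), ∇F = (-4.6, 1.5, 8.2) → (-0.55, 0.2, 1.05) − 0.1·(-4.6, 1.5, 8.2) = (-0.09, 0.05, 0.23)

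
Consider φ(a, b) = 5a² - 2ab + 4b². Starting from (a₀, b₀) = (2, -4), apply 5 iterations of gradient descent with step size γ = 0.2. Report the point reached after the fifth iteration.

∇φ = (10a - 2b, -2a + 8b)
Step 1: at (2, -4), ∇φ = (28, -36) → (2, -4) − 0.2·(28, -36) = (-3.6, 3.2)
Step 2: at (-3.6, 3.2), ∇φ = (-42.4, 32.8) → (-3.6, 3.2) − 0.2·(-42.4, 32.8) = (4.88, -3.36)
Step 3: at (4.88, -3.36), ∇φ = (55.52, -36.64) → (4.88, -3.36) − 0.2·(55.52, -36.64) = (-6.224, 3.968)
Step 4: at (-6.224, 3.968), ∇φ = (-70.176, 44.192) → (-6.224, 3.968) − 0.2·(-70.176, 44.192) = (7.8112, -4.8704)
Step 5: at (7.8112, -4.8704), ∇φ = (87.8528, -54.5856) → (7.8112, -4.8704) − 0.2·(87.8528, -54.5856) = (-9.75936, 6.04672)

(-9.75936, 6.04672)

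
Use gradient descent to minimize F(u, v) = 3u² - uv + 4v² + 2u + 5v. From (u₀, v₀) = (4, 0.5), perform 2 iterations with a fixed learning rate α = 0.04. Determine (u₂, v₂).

(2.1968, 0.1232)

∇F = (6u - v + 2, -u + 8v + 5)
(u₁, v₁) = (4, 0.5) − 0.04·(25.5, 5) = (2.98, 0.3)
(u₂, v₂) = (2.98, 0.3) − 0.04·(19.58, 4.42) = (2.1968, 0.1232)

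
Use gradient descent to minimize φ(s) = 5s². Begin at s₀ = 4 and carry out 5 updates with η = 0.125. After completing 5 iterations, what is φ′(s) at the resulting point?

φ′(s) = 10s
Step 1: φ′(4) = 40; s₁ = 4 − 0.125·40 = -1
Step 2: φ′(-1) = -10; s₂ = -1 − 0.125·(-10) = 0.25
Step 3: φ′(0.25) = 2.5; s₃ = 0.25 − 0.125·2.5 = -0.0625
Step 4: φ′(-0.0625) = -0.625; s₄ = -0.0625 − 0.125·(-0.625) = 0.015625
Step 5: φ′(0.015625) = 0.15625; s₅ = 0.015625 − 0.125·0.15625 = -0.00390625
φ′(s) at (-0.00390625) = -0.0390625

-0.0390625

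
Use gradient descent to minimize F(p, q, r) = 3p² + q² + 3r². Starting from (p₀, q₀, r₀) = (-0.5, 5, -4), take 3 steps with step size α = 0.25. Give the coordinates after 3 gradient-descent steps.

∇F = (6p, 2q, 6r)
Step 1: at (-0.5, 5, -4), ∇F = (-3, 10, -24) → (-0.5, 5, -4) − 0.25·(-3, 10, -24) = (0.25, 2.5, 2)
Step 2: at (0.25, 2.5, 2), ∇F = (1.5, 5, 12) → (0.25, 2.5, 2) − 0.25·(1.5, 5, 12) = (-0.125, 1.25, -1)
Step 3: at (-0.125, 1.25, -1), ∇F = (-0.75, 2.5, -6) → (-0.125, 1.25, -1) − 0.25·(-0.75, 2.5, -6) = (0.0625, 0.625, 0.5)

(0.0625, 0.625, 0.5)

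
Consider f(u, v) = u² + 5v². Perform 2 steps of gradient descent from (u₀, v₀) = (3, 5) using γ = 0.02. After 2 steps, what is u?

∇f = (2u, 10v)
(u₁, v₁) = (3, 5) − 0.02·(6, 50) = (2.88, 4)
(u₂, v₂) = (2.88, 4) − 0.02·(5.76, 40) = (2.7648, 3.2)
u = 2.7648

2.7648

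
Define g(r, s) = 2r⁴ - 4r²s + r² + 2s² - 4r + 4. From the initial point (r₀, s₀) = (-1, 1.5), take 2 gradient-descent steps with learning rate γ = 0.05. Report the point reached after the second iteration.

∇g = (8r³ - 8rs + 2r - 4, -4r² + 4s)
Step 1: at (-1, 1.5), ∇g = (-2, 2) → (-1, 1.5) − 0.05·(-2, 2) = (-0.9, 1.4)
Step 2: at (-0.9, 1.4), ∇g = (-1.552, 2.36) → (-0.9, 1.4) − 0.05·(-1.552, 2.36) = (-0.8224, 1.282)

(-0.8224, 1.282)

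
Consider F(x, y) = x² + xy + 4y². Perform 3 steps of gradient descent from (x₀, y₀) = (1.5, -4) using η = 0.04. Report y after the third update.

∇F = (2x + y, x + 8y)
Step 1: at (1.5, -4), ∇F = (-1, -30.5) → (1.5, -4) − 0.04·(-1, -30.5) = (1.54, -2.78)
Step 2: at (1.54, -2.78), ∇F = (0.3, -20.7) → (1.54, -2.78) − 0.04·(0.3, -20.7) = (1.528, -1.952)
Step 3: at (1.528, -1.952), ∇F = (1.104, -14.088) → (1.528, -1.952) − 0.04·(1.104, -14.088) = (1.48384, -1.38848)
y = -1.38848

-1.38848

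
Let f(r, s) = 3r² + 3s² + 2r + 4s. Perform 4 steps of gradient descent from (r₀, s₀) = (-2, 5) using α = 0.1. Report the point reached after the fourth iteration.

(-0.376, -0.5216)

∇f = (6r + 2, 6s + 4)
Step 1: at (-2, 5), ∇f = (-10, 34) → (-2, 5) − 0.1·(-10, 34) = (-1, 1.6)
Step 2: at (-1, 1.6), ∇f = (-4, 13.6) → (-1, 1.6) − 0.1·(-4, 13.6) = (-0.6, 0.24)
Step 3: at (-0.6, 0.24), ∇f = (-1.6, 5.44) → (-0.6, 0.24) − 0.1·(-1.6, 5.44) = (-0.44, -0.304)
Step 4: at (-0.44, -0.304), ∇f = (-0.64, 2.176) → (-0.44, -0.304) − 0.1·(-0.64, 2.176) = (-0.376, -0.5216)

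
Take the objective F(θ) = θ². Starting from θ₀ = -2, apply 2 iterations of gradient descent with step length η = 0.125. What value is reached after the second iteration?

-1.125

F′(θ) = 2θ
θ₁ = -2 − 0.125·(-4) = -1.5
θ₂ = -1.5 − 0.125·(-3) = -1.125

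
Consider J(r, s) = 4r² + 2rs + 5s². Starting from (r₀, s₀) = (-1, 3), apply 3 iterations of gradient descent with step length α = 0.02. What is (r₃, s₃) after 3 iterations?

∇J = (8r + 2s, 2r + 10s)
Step 1: at (-1, 3), ∇J = (-2, 28) → (-1, 3) − 0.02·(-2, 28) = (-0.96, 2.44)
Step 2: at (-0.96, 2.44), ∇J = (-2.8, 22.48) → (-0.96, 2.44) − 0.02·(-2.8, 22.48) = (-0.904, 1.9904)
Step 3: at (-0.904, 1.9904), ∇J = (-3.2512, 18.096) → (-0.904, 1.9904) − 0.02·(-3.2512, 18.096) = (-0.838976, 1.62848)

(-0.838976, 1.62848)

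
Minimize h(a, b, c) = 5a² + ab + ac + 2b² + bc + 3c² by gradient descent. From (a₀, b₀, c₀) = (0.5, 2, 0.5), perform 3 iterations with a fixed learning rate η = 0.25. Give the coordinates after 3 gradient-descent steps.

∇h = (10a + b + c, a + 4b + c, a + b + 6c)
(a₁, b₁, c₁) = (0.5, 2, 0.5) − 0.25·(7.5, 9, 5.5) = (-1.375, -0.25, -0.875)
(a₂, b₂, c₂) = (-1.375, -0.25, -0.875) − 0.25·(-14.875, -3.25, -6.875) = (2.34375, 0.5625, 0.84375)
(a₃, b₃, c₃) = (2.34375, 0.5625, 0.84375) − 0.25·(24.84375, 5.4375, 7.96875) = (-3.8671875, -0.796875, -1.1484375)

(-3.8671875, -0.796875, -1.1484375)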